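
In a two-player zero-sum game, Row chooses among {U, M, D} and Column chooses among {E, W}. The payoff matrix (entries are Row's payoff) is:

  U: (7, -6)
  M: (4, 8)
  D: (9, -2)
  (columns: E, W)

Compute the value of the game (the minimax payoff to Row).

Row minima: U → -6, M → 4, D → -2; maximin = 4.
Column maxima: E → 9, W → 8; minimax = 8.
4 ≠ 8, so there is no saddle point; optimal play is mixed.
U is strictly dominated by D, so Row never plays it.
On the remaining 2×2 (M, D vs E, W):
Let Row play M with probability p. Expected payoff against E: 4p + 9(1−p) = −5p + 9; against W: 8p + (-2)(1−p) = 10p − 2.
Setting these equal: −5p + 9 = 10p − 2 ⇒ −15p = -11 ⇒ p = 11/15, and the value is (-5)·(11/15) + 9 = 16/3.
For Column: with q = P(E), equating M's and D's payoffs gives −4q + 8 = 11q − 2 ⇒ q = 2/3.

16/3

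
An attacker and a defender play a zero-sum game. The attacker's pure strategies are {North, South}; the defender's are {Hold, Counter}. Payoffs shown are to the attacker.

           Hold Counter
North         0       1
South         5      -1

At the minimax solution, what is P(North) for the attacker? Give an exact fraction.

6/7

Row minima: North → 0, South → -1; maximin = 0.
Column maxima: Hold → 5, Counter → 1; minimax = 1.
0 ≠ 1, so there is no saddle point; optimal play is mixed.
Let the attacker play North with probability p. Expected payoff against Hold: 0p + 5(1−p) = −5p + 5; against Counter: 1p + (-1)(1−p) = 2p − 1.
Setting these equal: −5p + 5 = 2p − 1 ⇒ −7p = -6 ⇒ p = 6/7, and the value is (-5)·(6/7) + 5 = 5/7.
For the defender: with q = P(Hold), equating North's and South's payoffs gives −q + 1 = 6q − 1 ⇒ q = 2/7.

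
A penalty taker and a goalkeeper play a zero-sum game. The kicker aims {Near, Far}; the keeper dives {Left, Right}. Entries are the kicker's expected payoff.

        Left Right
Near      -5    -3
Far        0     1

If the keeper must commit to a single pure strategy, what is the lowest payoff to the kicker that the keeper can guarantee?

Column maxima: Left → 0, Right → 1.
The smallest of these is 0.

0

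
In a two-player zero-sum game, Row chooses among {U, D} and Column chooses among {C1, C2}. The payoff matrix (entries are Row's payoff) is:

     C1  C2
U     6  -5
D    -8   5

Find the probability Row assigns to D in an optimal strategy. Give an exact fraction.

11/24

Row minima: U → -5, D → -8; maximin = -5.
Column maxima: C1 → 6, C2 → 5; minimax = 5.
-5 ≠ 5, so there is no saddle point; optimal play is mixed.
Let Row play U with probability p. Expected payoff against C1: 6p + (-8)(1−p) = 14p − 8; against C2: (-5)p + 5(1−p) = −10p + 5.
Setting these equal: 14p − 8 = −10p + 5 ⇒ 24p = 13 ⇒ p = 13/24, and the value is (14)·(13/24) − 8 = -5/12.
For Column: with q = P(C1), equating U's and D's payoffs gives 11q − 5 = −13q + 5 ⇒ q = 5/12.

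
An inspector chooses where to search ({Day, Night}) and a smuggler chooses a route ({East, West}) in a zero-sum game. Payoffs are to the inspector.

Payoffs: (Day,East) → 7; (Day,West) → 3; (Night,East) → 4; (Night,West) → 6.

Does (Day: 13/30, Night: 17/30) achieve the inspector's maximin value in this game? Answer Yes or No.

Against East this mix gives (13/30)·7 + (17/30)·4 = 53/10.
Against West this mix gives (13/30)·3 + (17/30)·6 = 47/10.
The smuggler will play West, holding the inspector to 47/10. Shifting weight toward the row that does better against West would raise this floor (the equalizing mix achieves 5 against both West and East), so the proposed strategy is not optimal.

No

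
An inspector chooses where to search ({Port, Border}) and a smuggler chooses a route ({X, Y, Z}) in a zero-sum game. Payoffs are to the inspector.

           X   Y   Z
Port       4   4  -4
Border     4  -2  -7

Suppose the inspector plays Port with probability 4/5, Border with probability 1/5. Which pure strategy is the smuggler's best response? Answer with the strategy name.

Z

If the smuggler plays X, the inspector's expected payoff is (4/5)·4 + (1/5)·4 = 4.
If the smuggler plays Y, the inspector's expected payoff is (4/5)·4 + (1/5)·(-2) = 14/5.
If the smuggler plays Z, the inspector's expected payoff is (4/5)·(-4) + (1/5)·(-7) = -23/5.
The smuggler minimizes the inspector's payoff; the smallest is -23/5, so the best response is Z.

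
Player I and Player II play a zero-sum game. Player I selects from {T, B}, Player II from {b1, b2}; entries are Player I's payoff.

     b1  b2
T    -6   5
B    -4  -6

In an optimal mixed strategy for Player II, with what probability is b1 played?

Row minima: T → -6, B → -6; maximin = -6.
Column maxima: b1 → -4, b2 → 5; minimax = -4.
-6 ≠ -4, so there is no saddle point; optimal play is mixed.
Let Player I play T with probability p. Expected payoff against b1: (-6)p + (-4)(1−p) = −2p − 4; against b2: 5p + (-6)(1−p) = 11p − 6.
Setting these equal: −2p − 4 = 11p − 6 ⇒ −13p = -2 ⇒ p = 2/13, and the value is (-2)·(2/13) − 4 = -56/13.
For Player II: with q = P(b1), equating T's and B's payoffs gives −11q + 5 = 2q − 6 ⇒ q = 11/13.

11/13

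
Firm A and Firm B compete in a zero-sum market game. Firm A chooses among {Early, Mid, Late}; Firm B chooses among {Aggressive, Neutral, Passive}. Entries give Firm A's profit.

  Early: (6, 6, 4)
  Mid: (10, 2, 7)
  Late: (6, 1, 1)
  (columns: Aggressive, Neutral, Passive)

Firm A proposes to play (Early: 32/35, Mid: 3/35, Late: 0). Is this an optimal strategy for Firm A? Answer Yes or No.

No

Against Aggressive this mix gives (32/35)·6 + (3/35)·10 = 222/35.
Against Neutral this mix gives (32/35)·6 + (3/35)·2 = 198/35.
Against Passive this mix gives (32/35)·4 + (3/35)·7 = 149/35.
Firm B will play Passive, holding Firm A to 149/35. Shifting weight toward the row that does better against Passive would raise this floor (the equalizing mix achieves 34/7 against both Passive and Neutral), so the proposed strategy is not optimal.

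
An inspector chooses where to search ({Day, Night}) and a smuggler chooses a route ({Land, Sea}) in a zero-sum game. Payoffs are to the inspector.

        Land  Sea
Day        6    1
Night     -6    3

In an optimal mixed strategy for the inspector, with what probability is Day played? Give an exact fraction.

9/14

Row minima: Day → 1, Night → -6; maximin = 1.
Column maxima: Land → 6, Sea → 3; minimax = 3.
1 ≠ 3, so there is no saddle point; optimal play is mixed.
Let the inspector play Day with probability p. Expected payoff against Land: 6p + (-6)(1−p) = 12p − 6; against Sea: 1p + 3(1−p) = −2p + 3.
Setting these equal: 12p − 6 = −2p + 3 ⇒ 14p = 9 ⇒ p = 9/14, and the value is (12)·(9/14) − 6 = 12/7.
For the smuggler: with q = P(Land), equating Day's and Night's payoffs gives 5q + 1 = −9q + 3 ⇒ q = 1/7.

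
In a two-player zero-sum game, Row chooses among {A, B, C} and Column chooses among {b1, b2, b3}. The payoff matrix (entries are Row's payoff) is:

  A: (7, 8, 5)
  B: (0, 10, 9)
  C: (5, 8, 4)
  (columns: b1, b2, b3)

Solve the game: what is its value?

63/11

Row minima: A → 5, B → 0, C → 4; maximin = 5.
Column maxima: b1 → 7, b2 → 10, b3 → 9; minimax = 7.
5 ≠ 7, so there is no saddle point; optimal play is mixed.
b2 is strictly dominated by b1 (it gives Row strictly more in every row), so Column never plays it.
With b2 eliminated, C is strictly dominated by A (A gives Row strictly more in every remaining column), so Row never plays it.
On the remaining 2×2 (A, B vs b1, b3):
Let Row play A with probability p. Expected payoff against b1: 7p + 0(1−p) = 7p; against b3: 5p + 9(1−p) = −4p + 9.
Setting these equal: 7p = −4p + 9 ⇒ 11p = 9 ⇒ p = 9/11, and the value is (7)·(9/11) = 63/11.
For Column: with q = P(b1), equating A's and B's payoffs gives 2q + 5 = −9q + 9 ⇒ q = 4/11.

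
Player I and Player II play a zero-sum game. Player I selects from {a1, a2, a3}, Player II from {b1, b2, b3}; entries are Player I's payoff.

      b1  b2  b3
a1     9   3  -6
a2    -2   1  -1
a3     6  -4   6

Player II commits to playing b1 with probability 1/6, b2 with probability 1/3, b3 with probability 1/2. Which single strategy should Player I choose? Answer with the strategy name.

a3

Expected payoff of a1: (1/6)·9 + (1/3)·3 + (1/2)·(-6) = -1/2.
Expected payoff of a2: (1/6)·(-2) + (1/3)·1 + (1/2)·(-1) = -1/2.
Expected payoff of a3: (1/6)·6 + (1/3)·(-4) + (1/2)·6 = 8/3.
The largest is 8/3, so Player I's best response is a3.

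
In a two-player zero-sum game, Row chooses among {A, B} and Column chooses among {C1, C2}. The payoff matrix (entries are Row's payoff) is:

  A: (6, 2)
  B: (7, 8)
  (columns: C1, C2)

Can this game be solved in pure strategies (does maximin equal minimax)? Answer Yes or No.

Row minima: A → 2, B → 7; maximin = 7.
Column maxima: C1 → 7, C2 → 8; minimax = 7.
maximin = minimax = 7, so a saddle point exists.

Yes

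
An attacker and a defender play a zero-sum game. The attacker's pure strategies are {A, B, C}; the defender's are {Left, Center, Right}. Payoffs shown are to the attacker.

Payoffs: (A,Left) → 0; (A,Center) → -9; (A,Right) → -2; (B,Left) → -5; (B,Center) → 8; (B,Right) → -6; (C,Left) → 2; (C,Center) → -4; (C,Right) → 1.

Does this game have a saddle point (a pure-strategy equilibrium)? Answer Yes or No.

Row minima: A → -9, B → -6, C → -4; maximin = -4.
Column maxima: Left → 2, Center → 8, Right → 1; minimax = 1.
-4 ≠ 1, so no pure-strategy equilibrium exists.

No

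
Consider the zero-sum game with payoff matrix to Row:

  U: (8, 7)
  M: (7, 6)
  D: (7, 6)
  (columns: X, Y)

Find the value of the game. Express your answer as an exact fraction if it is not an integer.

7

Row minima: U → 7, M → 6, D → 6; maximin = 7.
Column maxima: X → 8, Y → 7; minimax = 7.
Since maximin = minimax = 7, there is a saddle point and the value is 7.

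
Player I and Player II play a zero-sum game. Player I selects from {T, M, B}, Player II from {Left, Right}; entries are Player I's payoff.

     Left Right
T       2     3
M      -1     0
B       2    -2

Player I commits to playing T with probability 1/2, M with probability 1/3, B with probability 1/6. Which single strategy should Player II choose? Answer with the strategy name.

Left

If Player II plays Left, Player I's expected payoff is (1/2)·2 + (1/3)·(-1) + (1/6)·2 = 1.
If Player II plays Right, Player I's expected payoff is (1/2)·3 + (1/3)·0 + (1/6)·(-2) = 7/6.
Player II minimizes Player I's payoff; the smallest is 1, so the best response is Left.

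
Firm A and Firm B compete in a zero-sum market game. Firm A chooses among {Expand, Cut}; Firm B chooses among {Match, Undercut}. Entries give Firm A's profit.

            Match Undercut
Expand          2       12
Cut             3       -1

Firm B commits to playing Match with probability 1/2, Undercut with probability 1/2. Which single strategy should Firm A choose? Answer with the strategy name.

Expected payoff of Expand: (1/2)·2 + (1/2)·12 = 7.
Expected payoff of Cut: (1/2)·3 + (1/2)·(-1) = 1.
The largest is 7, so Firm A's best response is Expand.

Expand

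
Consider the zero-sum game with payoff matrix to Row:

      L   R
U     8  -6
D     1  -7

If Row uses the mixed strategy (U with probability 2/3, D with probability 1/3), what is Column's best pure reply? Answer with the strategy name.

If Column plays L, Row's expected payoff is (2/3)·8 + (1/3)·1 = 17/3.
If Column plays R, Row's expected payoff is (2/3)·(-6) + (1/3)·(-7) = -19/3.
Column minimizes Row's payoff; the smallest is -19/3, so the best response is R.

R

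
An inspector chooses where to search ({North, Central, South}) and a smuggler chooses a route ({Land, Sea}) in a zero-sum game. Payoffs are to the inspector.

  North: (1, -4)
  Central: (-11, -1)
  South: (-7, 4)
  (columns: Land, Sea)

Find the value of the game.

Row minima: North → -4, Central → -11, South → -7; maximin = -4.
Column maxima: Land → 1, Sea → 4; minimax = 1.
-4 ≠ 1, so there is no saddle point; optimal play is mixed.
Central is strictly dominated by South, so the inspector never plays it.
On the remaining 2×2 (North, South vs Land, Sea):
Let the inspector play North with probability p. Expected payoff against Land: 1p + (-7)(1−p) = 8p − 7; against Sea: (-4)p + 4(1−p) = −8p + 4.
Setting these equal: 8p − 7 = −8p + 4 ⇒ 16p = 11 ⇒ p = 11/16, and the value is (8)·(11/16) − 7 = -3/2.
For the smuggler: with q = P(Land), equating North's and South's payoffs gives 5q − 4 = −11q + 4 ⇒ q = 1/2.

-3/2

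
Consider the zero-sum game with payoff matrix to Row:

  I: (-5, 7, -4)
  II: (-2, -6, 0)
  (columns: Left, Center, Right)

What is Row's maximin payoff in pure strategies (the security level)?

-5

Row minima: I → -5, II → -6.
The best of these is -5.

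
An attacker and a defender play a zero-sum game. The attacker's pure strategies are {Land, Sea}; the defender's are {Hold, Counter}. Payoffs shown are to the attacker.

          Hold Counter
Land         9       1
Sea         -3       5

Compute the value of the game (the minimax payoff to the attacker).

3

Row minima: Land → 1, Sea → -3; maximin = 1.
Column maxima: Hold → 9, Counter → 5; minimax = 5.
1 ≠ 5, so there is no saddle point; optimal play is mixed.
Let the attacker play Land with probability p. Expected payoff against Hold: 9p + (-3)(1−p) = 12p − 3; against Counter: 1p + 5(1−p) = −4p + 5.
Setting these equal: 12p − 3 = −4p + 5 ⇒ 16p = 8 ⇒ p = 1/2, and the value is (12)·(1/2) − 3 = 3.
For the defender: with q = P(Hold), equating Land's and Sea's payoffs gives 8q + 1 = −8q + 5 ⇒ q = 1/4.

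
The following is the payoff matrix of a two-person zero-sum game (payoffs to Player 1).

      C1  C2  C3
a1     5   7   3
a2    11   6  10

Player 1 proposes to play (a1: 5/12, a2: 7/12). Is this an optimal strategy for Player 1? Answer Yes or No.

No

Against C1 this mix gives (5/12)·5 + (7/12)·11 = 17/2.
Against C2 this mix gives (5/12)·7 + (7/12)·6 = 77/12.
Against C3 this mix gives (5/12)·3 + (7/12)·10 = 85/12.
Player 2 will play C2, holding Player 1 to 77/12. Shifting weight toward the row that does better against C2 would raise this floor (the equalizing mix achieves 13/2 against both C2 and C3), so the proposed strategy is not optimal.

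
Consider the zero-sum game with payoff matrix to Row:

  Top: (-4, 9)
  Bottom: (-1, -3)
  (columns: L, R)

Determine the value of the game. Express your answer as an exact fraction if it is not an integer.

Row minima: Top → -4, Bottom → -3; maximin = -3.
Column maxima: L → -1, R → 9; minimax = -1.
-3 ≠ -1, so there is no saddle point; optimal play is mixed.
Let Row play Top with probability p. Expected payoff against L: (-4)p + (-1)(1−p) = −3p − 1; against R: 9p + (-3)(1−p) = 12p − 3.
Setting these equal: −3p − 1 = 12p − 3 ⇒ −15p = -2 ⇒ p = 2/15, and the value is (-3)·(2/15) − 1 = -7/5.
For Column: with q = P(L), equating Top's and Bottom's payoffs gives −13q + 9 = 2q − 3 ⇒ q = 4/5.

-7/5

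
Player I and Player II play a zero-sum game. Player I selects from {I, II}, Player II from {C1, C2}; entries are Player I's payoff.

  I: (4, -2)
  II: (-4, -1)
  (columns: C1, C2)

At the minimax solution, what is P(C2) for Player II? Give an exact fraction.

8/9

Row minima: I → -2, II → -4; maximin = -2.
Column maxima: C1 → 4, C2 → -1; minimax = -1.
-2 ≠ -1, so there is no saddle point; optimal play is mixed.
Let Player I play I with probability p. Expected payoff against C1: 4p + (-4)(1−p) = 8p − 4; against C2: (-2)p + (-1)(1−p) = −p − 1.
Setting these equal: 8p − 4 = −p − 1 ⇒ 9p = 3 ⇒ p = 1/3, and the value is (8)·(1/3) − 4 = -4/3.
For Player II: with q = P(C1), equating I's and II's payoffs gives 6q − 2 = −3q − 1 ⇒ q = 1/9.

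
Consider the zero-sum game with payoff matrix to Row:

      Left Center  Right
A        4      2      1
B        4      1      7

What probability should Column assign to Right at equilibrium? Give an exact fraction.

Row minima: A → 1, B → 1; maximin = 1.
Column maxima: Left → 4, Center → 2, Right → 7; minimax = 2.
1 ≠ 2, so there is no saddle point; optimal play is mixed.
Left is strictly dominated by Center (it gives Row strictly more in every row), so Column never plays it.
On the remaining 2×2 (A, B vs Center, Right):
Let Row play A with probability p. Expected payoff against Center: 2p + 1(1−p) = p + 1; against Right: 1p + 7(1−p) = −6p + 7.
Setting these equal: p + 1 = −6p + 7 ⇒ 7p = 6 ⇒ p = 6/7, and the value is (1)·(6/7) + 1 = 13/7.
For Column: with q = P(Center), equating A's and B's payoffs gives q + 1 = −6q + 7 ⇒ q = 6/7.

1/7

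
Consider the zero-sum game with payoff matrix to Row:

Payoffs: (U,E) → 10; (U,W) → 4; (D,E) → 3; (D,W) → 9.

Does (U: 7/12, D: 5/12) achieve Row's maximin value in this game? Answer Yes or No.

No

Against E this mix gives (7/12)·10 + (5/12)·3 = 85/12.
Against W this mix gives (7/12)·4 + (5/12)·9 = 73/12.
Column will play W, holding Row to 73/12. Shifting weight toward the row that does better against W would raise this floor (the equalizing mix achieves 13/2 against both W and E), so the proposed strategy is not optimal.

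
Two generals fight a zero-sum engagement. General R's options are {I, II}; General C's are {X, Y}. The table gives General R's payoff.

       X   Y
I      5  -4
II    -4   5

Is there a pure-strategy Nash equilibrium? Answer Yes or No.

Row minima: I → -4, II → -4; maximin = -4.
Column maxima: X → 5, Y → 5; minimax = 5.
-4 ≠ 5, so no pure-strategy equilibrium exists.

No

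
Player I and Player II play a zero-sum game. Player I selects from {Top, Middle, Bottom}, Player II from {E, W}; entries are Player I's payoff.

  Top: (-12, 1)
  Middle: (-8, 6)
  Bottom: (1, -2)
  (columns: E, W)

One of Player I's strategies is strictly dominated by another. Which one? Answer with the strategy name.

Top

Middle gives a strictly higher payoff than Top against every column: -8 > -12, 6 > 1.
So Top is strictly dominated and Player I never plays it.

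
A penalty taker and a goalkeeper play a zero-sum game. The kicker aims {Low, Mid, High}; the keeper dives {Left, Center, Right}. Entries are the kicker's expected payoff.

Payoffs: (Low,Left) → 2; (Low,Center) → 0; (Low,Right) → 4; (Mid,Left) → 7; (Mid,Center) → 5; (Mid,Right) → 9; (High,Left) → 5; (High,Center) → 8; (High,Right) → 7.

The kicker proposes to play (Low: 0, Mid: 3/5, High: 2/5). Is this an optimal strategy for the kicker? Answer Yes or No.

Yes

Against Left this mix gives (3/5)·7 + (2/5)·5 = 31/5.
Against Center this mix gives (3/5)·5 + (2/5)·8 = 31/5.
Against Right this mix gives (3/5)·9 + (2/5)·7 = 41/5.
All of the keeper's active replies (Left, Center) yield 31/5, and no column does worse for the kicker. The mix makes the keeper indifferent and guarantees 31/5, so it is optimal.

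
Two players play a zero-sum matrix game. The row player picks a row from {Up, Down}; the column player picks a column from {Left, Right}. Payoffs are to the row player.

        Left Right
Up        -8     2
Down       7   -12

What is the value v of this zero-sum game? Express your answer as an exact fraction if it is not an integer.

-82/29

Row minima: Up → -8, Down → -12; maximin = -8.
Column maxima: Left → 7, Right → 2; minimax = 2.
-8 ≠ 2, so there is no saddle point; optimal play is mixed.
Let the row player play Up with probability p. Expected payoff against Left: (-8)p + 7(1−p) = −15p + 7; against Right: 2p + (-12)(1−p) = 14p − 12.
Setting these equal: −15p + 7 = 14p − 12 ⇒ −29p = -19 ⇒ p = 19/29, and the value is (-15)·(19/29) + 7 = -82/29.
For the column player: with q = P(Left), equating Up's and Down's payoffs gives −10q + 2 = 19q − 12 ⇒ q = 14/29.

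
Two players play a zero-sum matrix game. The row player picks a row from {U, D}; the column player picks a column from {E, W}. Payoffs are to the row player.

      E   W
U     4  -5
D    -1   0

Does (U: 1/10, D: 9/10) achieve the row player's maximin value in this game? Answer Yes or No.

Yes

Against E this mix gives (1/10)·4 + (9/10)·(-1) = -1/2.
Against W this mix gives (1/10)·(-5) + (9/10)·0 = -1/2.
All of the column player's active replies (E, W) yield -1/2, and no column does worse for the row player. The mix makes the column player indifferent and guarantees -1/2, so it is optimal.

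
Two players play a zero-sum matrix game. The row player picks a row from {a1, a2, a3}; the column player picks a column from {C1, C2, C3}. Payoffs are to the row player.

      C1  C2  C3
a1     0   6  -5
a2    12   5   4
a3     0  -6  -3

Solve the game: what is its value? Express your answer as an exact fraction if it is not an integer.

Row minima: a1 → -5, a2 → 4, a3 → -6; maximin = 4.
Column maxima: C1 → 12, C2 → 6, C3 → 4; minimax = 4.
Since maximin = minimax = 4, there is a saddle point and the value is 4.

4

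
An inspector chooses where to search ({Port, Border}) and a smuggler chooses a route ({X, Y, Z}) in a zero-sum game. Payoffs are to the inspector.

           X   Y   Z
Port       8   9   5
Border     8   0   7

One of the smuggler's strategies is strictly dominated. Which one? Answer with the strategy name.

X

Z holds the inspector's payoff strictly below X in every row: 5 < 8, 7 < 8.
So X is strictly dominated for the smuggler.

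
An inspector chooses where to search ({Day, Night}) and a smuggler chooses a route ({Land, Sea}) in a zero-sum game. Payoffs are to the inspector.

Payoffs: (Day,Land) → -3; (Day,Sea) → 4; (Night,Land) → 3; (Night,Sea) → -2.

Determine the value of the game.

1/2

Row minima: Day → -3, Night → -2; maximin = -2.
Column maxima: Land → 3, Sea → 4; minimax = 3.
-2 ≠ 3, so there is no saddle point; optimal play is mixed.
Let the inspector play Day with probability p. Expected payoff against Land: (-3)p + 3(1−p) = −6p + 3; against Sea: 4p + (-2)(1−p) = 6p − 2.
Setting these equal: −6p + 3 = 6p − 2 ⇒ −12p = -5 ⇒ p = 5/12, and the value is (-6)·(5/12) + 3 = 1/2.
For the smuggler: with q = P(Land), equating Day's and Night's payoffs gives −7q + 4 = 5q − 2 ⇒ q = 1/2.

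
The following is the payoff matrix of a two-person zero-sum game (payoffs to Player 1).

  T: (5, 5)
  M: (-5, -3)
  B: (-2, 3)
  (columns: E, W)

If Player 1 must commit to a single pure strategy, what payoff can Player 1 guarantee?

5

Row minima: T → 5, M → -5, B → -2.
The best of these is 5.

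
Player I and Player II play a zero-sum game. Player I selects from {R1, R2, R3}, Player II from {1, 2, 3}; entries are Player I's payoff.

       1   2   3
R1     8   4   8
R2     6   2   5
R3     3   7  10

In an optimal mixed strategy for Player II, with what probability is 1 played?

Row minima: R1 → 4, R2 → 2, R3 → 3; maximin = 4.
Column maxima: 1 → 8, 2 → 7, 3 → 10; minimax = 7.
4 ≠ 7, so there is no saddle point; optimal play is mixed.
R2 is strictly dominated by R1, so Player I never plays it.
3 is strictly dominated by 2 (it gives Player I strictly more in every row), so Player II never plays it.
On the remaining 2×2 (R1, R3 vs 1, 2):
Let Player I play R1 with probability p. Expected payoff against 1: 8p + 3(1−p) = 5p + 3; against 2: 4p + 7(1−p) = −3p + 7.
Setting these equal: 5p + 3 = −3p + 7 ⇒ 8p = 4 ⇒ p = 1/2, and the value is (5)·(1/2) + 3 = 11/2.
For Player II: with q = P(1), equating R1's and R3's payoffs gives 4q + 4 = −4q + 7 ⇒ q = 3/8.

3/8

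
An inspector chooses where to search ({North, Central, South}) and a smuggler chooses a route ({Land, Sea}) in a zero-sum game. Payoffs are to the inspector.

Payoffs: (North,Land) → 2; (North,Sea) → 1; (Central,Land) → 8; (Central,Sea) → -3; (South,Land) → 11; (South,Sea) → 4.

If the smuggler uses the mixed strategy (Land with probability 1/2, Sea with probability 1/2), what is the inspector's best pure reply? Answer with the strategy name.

South

Expected payoff of North: (1/2)·2 + (1/2)·1 = 3/2.
Expected payoff of Central: (1/2)·8 + (1/2)·(-3) = 5/2.
Expected payoff of South: (1/2)·11 + (1/2)·4 = 15/2.
The largest is 15/2, so the inspector's best response is South.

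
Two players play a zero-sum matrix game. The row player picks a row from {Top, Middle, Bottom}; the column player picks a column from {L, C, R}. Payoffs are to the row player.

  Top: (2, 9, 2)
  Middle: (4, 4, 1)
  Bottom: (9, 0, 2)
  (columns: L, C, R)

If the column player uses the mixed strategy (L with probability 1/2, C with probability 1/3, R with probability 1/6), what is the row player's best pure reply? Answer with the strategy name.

Expected payoff of Top: (1/2)·2 + (1/3)·9 + (1/6)·2 = 13/3.
Expected payoff of Middle: (1/2)·4 + (1/3)·4 + (1/6)·1 = 7/2.
Expected payoff of Bottom: (1/2)·9 + (1/3)·0 + (1/6)·2 = 29/6.
The largest is 29/6, so the row player's best response is Bottom.

Bottom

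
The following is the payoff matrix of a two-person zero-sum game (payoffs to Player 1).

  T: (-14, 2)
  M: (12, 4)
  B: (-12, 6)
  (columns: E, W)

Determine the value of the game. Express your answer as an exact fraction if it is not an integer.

60/13

Row minima: T → -14, M → 4, B → -12; maximin = 4.
Column maxima: E → 12, W → 6; minimax = 6.
4 ≠ 6, so there is no saddle point; optimal play is mixed.
T is strictly dominated by M, so Player 1 never plays it.
On the remaining 2×2 (M, B vs E, W):
Let Player 1 play M with probability p. Expected payoff against E: 12p + (-12)(1−p) = 24p − 12; against W: 4p + 6(1−p) = −2p + 6.
Setting these equal: 24p − 12 = −2p + 6 ⇒ 26p = 18 ⇒ p = 9/13, and the value is (24)·(9/13) − 12 = 60/13.
For Player 2: with q = P(E), equating M's and B's payoffs gives 8q + 4 = −18q + 6 ⇒ q = 1/13.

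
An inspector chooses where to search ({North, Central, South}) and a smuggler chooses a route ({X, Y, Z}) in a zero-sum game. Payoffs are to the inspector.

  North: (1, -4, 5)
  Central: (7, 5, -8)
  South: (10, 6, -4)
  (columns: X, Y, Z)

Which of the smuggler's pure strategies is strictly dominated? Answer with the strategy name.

X

Y holds the inspector's payoff strictly below X in every row: -4 < 1, 5 < 7, 6 < 10.
So X is strictly dominated for the smuggler.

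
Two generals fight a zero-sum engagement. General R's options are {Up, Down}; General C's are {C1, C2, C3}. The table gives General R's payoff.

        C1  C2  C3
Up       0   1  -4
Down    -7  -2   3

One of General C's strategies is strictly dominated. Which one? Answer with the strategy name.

C2

C1 holds General R's payoff strictly below C2 in every row: 0 < 1, -7 < -2.
So C2 is strictly dominated for General C.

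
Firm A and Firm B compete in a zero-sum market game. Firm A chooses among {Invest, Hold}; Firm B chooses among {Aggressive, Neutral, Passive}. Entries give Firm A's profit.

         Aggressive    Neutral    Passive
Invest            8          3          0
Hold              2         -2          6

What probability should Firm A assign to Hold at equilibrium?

3/11

Row minima: Invest → 0, Hold → -2; maximin = 0.
Column maxima: Aggressive → 8, Neutral → 3, Passive → 6; minimax = 3.
0 ≠ 3, so there is no saddle point; optimal play is mixed.
Aggressive is strictly dominated by Neutral (it gives Firm A strictly more in every row), so Firm B never plays it.
On the remaining 2×2 (Invest, Hold vs Neutral, Passive):
Let Firm A play Invest with probability p. Expected payoff against Neutral: 3p + (-2)(1−p) = 5p − 2; against Passive: 0p + 6(1−p) = −6p + 6.
Setting these equal: 5p − 2 = −6p + 6 ⇒ 11p = 8 ⇒ p = 8/11, and the value is (5)·(8/11) − 2 = 18/11.
For Firm B: with q = P(Neutral), equating Invest's and Hold's payoffs gives 3q = −8q + 6 ⇒ q = 6/11.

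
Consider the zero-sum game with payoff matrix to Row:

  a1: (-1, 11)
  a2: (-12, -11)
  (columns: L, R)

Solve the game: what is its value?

-1

Row minima: a1 → -1, a2 → -12; maximin = -1.
Column maxima: L → -1, R → 11; minimax = -1.
Since maximin = minimax = -1, there is a saddle point and the value is -1.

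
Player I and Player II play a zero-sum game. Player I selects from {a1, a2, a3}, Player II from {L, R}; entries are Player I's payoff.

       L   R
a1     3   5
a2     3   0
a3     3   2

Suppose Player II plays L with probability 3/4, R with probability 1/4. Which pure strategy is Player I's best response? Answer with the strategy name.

Expected payoff of a1: (3/4)·3 + (1/4)·5 = 7/2.
Expected payoff of a2: (3/4)·3 + (1/4)·0 = 9/4.
Expected payoff of a3: (3/4)·3 + (1/4)·2 = 11/4.
The largest is 7/2, so Player I's best response is a1.

a1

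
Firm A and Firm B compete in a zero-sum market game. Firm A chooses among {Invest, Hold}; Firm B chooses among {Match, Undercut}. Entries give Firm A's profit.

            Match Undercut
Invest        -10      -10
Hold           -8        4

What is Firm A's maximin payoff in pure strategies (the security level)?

-8

Row minima: Invest → -10, Hold → -8.
The best of these is -8.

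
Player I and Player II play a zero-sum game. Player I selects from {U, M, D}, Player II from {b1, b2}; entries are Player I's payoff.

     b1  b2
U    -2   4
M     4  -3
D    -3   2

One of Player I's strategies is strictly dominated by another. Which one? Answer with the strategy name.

U gives a strictly higher payoff than D against every column: -2 > -3, 4 > 2.
So D is strictly dominated and Player I never plays it.

D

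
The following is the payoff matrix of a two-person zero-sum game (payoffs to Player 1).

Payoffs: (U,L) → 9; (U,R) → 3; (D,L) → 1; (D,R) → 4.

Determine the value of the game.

11/3

Row minima: U → 3, D → 1; maximin = 3.
Column maxima: L → 9, R → 4; minimax = 4.
3 ≠ 4, so there is no saddle point; optimal play is mixed.
Let Player 1 play U with probability p. Expected payoff against L: 9p + 1(1−p) = 8p + 1; against R: 3p + 4(1−p) = −p + 4.
Setting these equal: 8p + 1 = −p + 4 ⇒ 9p = 3 ⇒ p = 1/3, and the value is (8)·(1/3) + 1 = 11/3.
For Player 2: with q = P(L), equating U's and D's payoffs gives 6q + 3 = −3q + 4 ⇒ q = 1/9.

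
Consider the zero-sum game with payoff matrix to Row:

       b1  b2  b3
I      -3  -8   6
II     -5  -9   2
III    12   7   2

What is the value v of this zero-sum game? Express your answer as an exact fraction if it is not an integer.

58/19

Row minima: I → -8, II → -9, III → 2; maximin = 2.
Column maxima: b1 → 12, b2 → 7, b3 → 6; minimax = 6.
2 ≠ 6, so there is no saddle point; optimal play is mixed.
II is strictly dominated by I, so Row never plays it.
b1 is strictly dominated by b2 (it gives Row strictly more in every row), so Column never plays it.
On the remaining 2×2 (I, III vs b2, b3):
Let Row play I with probability p. Expected payoff against b2: (-8)p + 7(1−p) = −15p + 7; against b3: 6p + 2(1−p) = 4p + 2.
Setting these equal: −15p + 7 = 4p + 2 ⇒ −19p = -5 ⇒ p = 5/19, and the value is (-15)·(5/19) + 7 = 58/19.
For Column: with q = P(b2), equating I's and III's payoffs gives −14q + 6 = 5q + 2 ⇒ q = 4/19.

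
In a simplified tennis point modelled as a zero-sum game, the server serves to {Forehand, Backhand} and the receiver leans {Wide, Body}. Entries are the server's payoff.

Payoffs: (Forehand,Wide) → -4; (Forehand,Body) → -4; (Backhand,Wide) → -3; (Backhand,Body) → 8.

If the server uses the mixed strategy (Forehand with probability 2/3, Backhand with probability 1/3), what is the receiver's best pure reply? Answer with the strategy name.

If the receiver plays Wide, the server's expected payoff is (2/3)·(-4) + (1/3)·(-3) = -11/3.
If the receiver plays Body, the server's expected payoff is (2/3)·(-4) + (1/3)·8 = 0.
The receiver minimizes the server's payoff; the smallest is -11/3, so the best response is Wide.

Wide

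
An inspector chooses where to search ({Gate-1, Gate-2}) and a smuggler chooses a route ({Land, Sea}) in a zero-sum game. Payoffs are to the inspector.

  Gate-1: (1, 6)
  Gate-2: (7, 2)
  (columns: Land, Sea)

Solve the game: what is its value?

4

Row minima: Gate-1 → 1, Gate-2 → 2; maximin = 2.
Column maxima: Land → 7, Sea → 6; minimax = 6.
2 ≠ 6, so there is no saddle point; optimal play is mixed.
Let the inspector play Gate-1 with probability p. Expected payoff against Land: 1p + 7(1−p) = −6p + 7; against Sea: 6p + 2(1−p) = 4p + 2.
Setting these equal: −6p + 7 = 4p + 2 ⇒ −10p = -5 ⇒ p = 1/2, and the value is (-6)·(1/2) + 7 = 4.
For the smuggler: with q = P(Land), equating Gate-1's and Gate-2's payoffs gives −5q + 6 = 5q + 2 ⇒ q = 2/5.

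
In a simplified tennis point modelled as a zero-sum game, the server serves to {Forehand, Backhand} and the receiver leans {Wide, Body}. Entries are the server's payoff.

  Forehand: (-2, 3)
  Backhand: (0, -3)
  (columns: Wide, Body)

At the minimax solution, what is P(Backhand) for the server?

5/8

Row minima: Forehand → -2, Backhand → -3; maximin = -2.
Column maxima: Wide → 0, Body → 3; minimax = 0.
-2 ≠ 0, so there is no saddle point; optimal play is mixed.
Let the server play Forehand with probability p. Expected payoff against Wide: (-2)p + 0(1−p) = −2p; against Body: 3p + (-3)(1−p) = 6p − 3.
Setting these equal: −2p = 6p − 3 ⇒ −8p = -3 ⇒ p = 3/8, and the value is (-2)·(3/8) = -3/4.
For the receiver: with q = P(Wide), equating Forehand's and Backhand's payoffs gives −5q + 3 = 3q − 3 ⇒ q = 3/4.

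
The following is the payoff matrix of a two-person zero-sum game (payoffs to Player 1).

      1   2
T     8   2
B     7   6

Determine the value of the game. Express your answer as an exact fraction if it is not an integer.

Row minima: T → 2, B → 6; maximin = 6.
Column maxima: 1 → 8, 2 → 6; minimax = 6.
Since maximin = minimax = 6, there is a saddle point and the value is 6.

6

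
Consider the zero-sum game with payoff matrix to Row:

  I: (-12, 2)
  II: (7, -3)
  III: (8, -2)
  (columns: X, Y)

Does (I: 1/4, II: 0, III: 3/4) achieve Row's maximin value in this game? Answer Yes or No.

No

Against X this mix gives (1/4)·(-12) + (3/4)·8 = 3.
Against Y this mix gives (1/4)·2 + (3/4)·(-2) = -1.
Column will play Y, holding Row to -1. Shifting weight toward the row that does better against Y would raise this floor (the equalizing mix achieves -1/3 against both Y and X), so the proposed strategy is not optimal.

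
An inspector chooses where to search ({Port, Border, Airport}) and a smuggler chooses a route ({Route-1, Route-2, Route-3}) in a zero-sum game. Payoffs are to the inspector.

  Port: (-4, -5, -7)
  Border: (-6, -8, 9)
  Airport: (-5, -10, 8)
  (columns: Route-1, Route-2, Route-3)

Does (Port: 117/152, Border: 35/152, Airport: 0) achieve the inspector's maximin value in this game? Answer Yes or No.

Against Route-1 this mix gives (117/152)·(-4) + (35/152)·(-6) = -339/76.
Against Route-2 this mix gives (117/152)·(-5) + (35/152)·(-8) = -865/152.
Against Route-3 this mix gives (117/152)·(-7) + (35/152)·9 = -63/19.
The smuggler will play Route-2, holding the inspector to -865/152. Shifting weight toward the row that does better against Route-2 would raise this floor (the equalizing mix achieves -101/19 against both Route-2 and Route-3), so the proposed strategy is not optimal.

No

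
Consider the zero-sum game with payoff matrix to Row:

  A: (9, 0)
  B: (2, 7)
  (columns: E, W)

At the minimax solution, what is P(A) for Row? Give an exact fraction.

Row minima: A → 0, B → 2; maximin = 2.
Column maxima: E → 9, W → 7; minimax = 7.
2 ≠ 7, so there is no saddle point; optimal play is mixed.
Let Row play A with probability p. Expected payoff against E: 9p + 2(1−p) = 7p + 2; against W: 0p + 7(1−p) = −7p + 7.
Setting these equal: 7p + 2 = −7p + 7 ⇒ 14p = 5 ⇒ p = 5/14, and the value is (7)·(5/14) + 2 = 9/2.
For Column: with q = P(E), equating A's and B's payoffs gives 9q = −5q + 7 ⇒ q = 1/2.

5/14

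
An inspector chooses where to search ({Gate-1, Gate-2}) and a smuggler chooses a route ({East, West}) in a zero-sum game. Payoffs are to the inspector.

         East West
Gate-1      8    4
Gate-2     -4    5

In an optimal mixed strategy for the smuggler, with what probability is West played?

12/13

Row minima: Gate-1 → 4, Gate-2 → -4; maximin = 4.
Column maxima: East → 8, West → 5; minimax = 5.
4 ≠ 5, so there is no saddle point; optimal play is mixed.
Let the inspector play Gate-1 with probability p. Expected payoff against East: 8p + (-4)(1−p) = 12p − 4; against West: 4p + 5(1−p) = −p + 5.
Setting these equal: 12p − 4 = −p + 5 ⇒ 13p = 9 ⇒ p = 9/13, and the value is (12)·(9/13) − 4 = 56/13.
For the smuggler: with q = P(East), equating Gate-1's and Gate-2's payoffs gives 4q + 4 = −9q + 5 ⇒ q = 1/13.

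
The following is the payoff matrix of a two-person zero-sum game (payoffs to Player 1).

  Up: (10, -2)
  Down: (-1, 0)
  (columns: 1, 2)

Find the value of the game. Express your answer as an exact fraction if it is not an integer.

-2/13

Row minima: Up → -2, Down → -1; maximin = -1.
Column maxima: 1 → 10, 2 → 0; minimax = 0.
-1 ≠ 0, so there is no saddle point; optimal play is mixed.
Let Player 1 play Up with probability p. Expected payoff against 1: 10p + (-1)(1−p) = 11p − 1; against 2: (-2)p + 0(1−p) = −2p.
Setting these equal: 11p − 1 = −2p ⇒ 13p = 1 ⇒ p = 1/13, and the value is (11)·(1/13) − 1 = -2/13.
For Player 2: with q = P(1), equating Up's and Down's payoffs gives 12q − 2 = −q ⇒ q = 2/13.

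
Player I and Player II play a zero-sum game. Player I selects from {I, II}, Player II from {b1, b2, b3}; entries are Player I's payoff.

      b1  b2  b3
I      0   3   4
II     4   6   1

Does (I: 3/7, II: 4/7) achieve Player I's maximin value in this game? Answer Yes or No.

Yes

Against b1 this mix gives (3/7)·0 + (4/7)·4 = 16/7.
Against b2 this mix gives (3/7)·3 + (4/7)·6 = 33/7.
Against b3 this mix gives (3/7)·4 + (4/7)·1 = 16/7.
All of Player II's active replies (b1, b3) yield 16/7, and no column does worse for Player I. The mix makes Player II indifferent and guarantees 16/7, so it is optimal.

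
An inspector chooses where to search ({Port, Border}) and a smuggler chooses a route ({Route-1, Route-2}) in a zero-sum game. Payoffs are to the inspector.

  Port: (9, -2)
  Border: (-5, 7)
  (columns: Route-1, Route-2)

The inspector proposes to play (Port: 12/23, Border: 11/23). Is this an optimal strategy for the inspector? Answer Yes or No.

Yes

Against Route-1 this mix gives (12/23)·9 + (11/23)·(-5) = 53/23.
Against Route-2 this mix gives (12/23)·(-2) + (11/23)·7 = 53/23.
All of the smuggler's active replies (Route-1, Route-2) yield 53/23, and no column does worse for the inspector. The mix makes the smuggler indifferent and guarantees 53/23, so it is optimal.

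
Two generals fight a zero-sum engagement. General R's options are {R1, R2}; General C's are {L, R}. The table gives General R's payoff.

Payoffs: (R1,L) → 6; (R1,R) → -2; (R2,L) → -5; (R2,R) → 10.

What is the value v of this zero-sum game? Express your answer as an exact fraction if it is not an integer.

50/23

Row minima: R1 → -2, R2 → -5; maximin = -2.
Column maxima: L → 6, R → 10; minimax = 6.
-2 ≠ 6, so there is no saddle point; optimal play is mixed.
Let General R play R1 with probability p. Expected payoff against L: 6p + (-5)(1−p) = 11p − 5; against R: (-2)p + 10(1−p) = −12p + 10.
Setting these equal: 11p − 5 = −12p + 10 ⇒ 23p = 15 ⇒ p = 15/23, and the value is (11)·(15/23) − 5 = 50/23.
For General C: with q = P(L), equating R1's and R2's payoffs gives 8q − 2 = −15q + 10 ⇒ q = 12/23.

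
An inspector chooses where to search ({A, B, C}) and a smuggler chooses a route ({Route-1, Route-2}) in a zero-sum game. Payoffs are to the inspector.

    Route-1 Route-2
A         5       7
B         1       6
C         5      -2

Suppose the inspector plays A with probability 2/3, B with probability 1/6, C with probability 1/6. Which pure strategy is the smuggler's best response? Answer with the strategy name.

Route-1

If the smuggler plays Route-1, the inspector's expected payoff is (2/3)·5 + (1/6)·1 + (1/6)·5 = 13/3.
If the smuggler plays Route-2, the inspector's expected payoff is (2/3)·7 + (1/6)·6 + (1/6)·(-2) = 16/3.
The smuggler minimizes the inspector's payoff; the smallest is 13/3, so the best response is Route-1.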